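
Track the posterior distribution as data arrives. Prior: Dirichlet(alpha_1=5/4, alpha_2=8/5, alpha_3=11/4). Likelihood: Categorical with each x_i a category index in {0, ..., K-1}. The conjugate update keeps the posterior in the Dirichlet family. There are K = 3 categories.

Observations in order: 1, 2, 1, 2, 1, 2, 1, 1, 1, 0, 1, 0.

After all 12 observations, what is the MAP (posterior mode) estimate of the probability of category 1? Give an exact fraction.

obs 1: x=1 → posterior Dirichlet(5/4, 13/5, 11/4)
obs 2: x=2 → posterior Dirichlet(5/4, 13/5, 15/4)
obs 3: x=1 → posterior Dirichlet(5/4, 18/5, 15/4)
obs 4: x=2 → posterior Dirichlet(5/4, 18/5, 19/4)
obs 5: x=1 → posterior Dirichlet(5/4, 23/5, 19/4)
obs 6: x=2 → posterior Dirichlet(5/4, 23/5, 23/4)
obs 7: x=1 → posterior Dirichlet(5/4, 28/5, 23/4)
obs 8: x=1 → posterior Dirichlet(5/4, 33/5, 23/4)
obs 9: x=1 → posterior Dirichlet(5/4, 38/5, 23/4)
obs 10: x=0 → posterior Dirichlet(9/4, 38/5, 23/4)
obs 11: x=1 → posterior Dirichlet(9/4, 43/5, 23/4)
obs 12: x=0 → posterior Dirichlet(13/4, 43/5, 23/4)

38/73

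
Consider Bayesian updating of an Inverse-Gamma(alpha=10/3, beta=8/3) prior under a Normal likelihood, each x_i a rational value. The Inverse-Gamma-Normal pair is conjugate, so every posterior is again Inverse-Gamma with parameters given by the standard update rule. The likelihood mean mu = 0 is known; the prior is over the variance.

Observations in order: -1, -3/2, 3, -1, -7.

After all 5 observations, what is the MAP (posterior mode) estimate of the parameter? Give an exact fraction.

811/164

obs 1: x=-1 → posterior Inverse-Gamma(23/6, 19/6)
obs 2: x=-3/2 → posterior Inverse-Gamma(13/3, 103/24)
obs 3: x=3 → posterior Inverse-Gamma(29/6, 211/24)
obs 4: x=-1 → posterior Inverse-Gamma(16/3, 223/24)
obs 5: x=-7 → posterior Inverse-Gamma(35/6, 811/24)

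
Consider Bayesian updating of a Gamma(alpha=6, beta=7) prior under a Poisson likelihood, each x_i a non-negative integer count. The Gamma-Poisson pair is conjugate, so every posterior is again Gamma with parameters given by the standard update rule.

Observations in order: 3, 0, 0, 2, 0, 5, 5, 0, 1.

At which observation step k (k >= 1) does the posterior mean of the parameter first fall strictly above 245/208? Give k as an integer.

obs 1: x=3 → posterior Gamma(9, 8)
obs 2: x=0 → posterior Gamma(9, 9)
obs 3: x=0 → posterior Gamma(9, 10)
obs 4: x=2 → posterior Gamma(11, 11)
obs 5: x=0 → posterior Gamma(11, 12)
obs 6: x=5 → posterior Gamma(16, 13)
obs 7: x=5 → posterior Gamma(21, 14)
obs 8: x=0 → posterior Gamma(21, 15)
obs 9: x=1 → posterior Gamma(22, 16)

k = 6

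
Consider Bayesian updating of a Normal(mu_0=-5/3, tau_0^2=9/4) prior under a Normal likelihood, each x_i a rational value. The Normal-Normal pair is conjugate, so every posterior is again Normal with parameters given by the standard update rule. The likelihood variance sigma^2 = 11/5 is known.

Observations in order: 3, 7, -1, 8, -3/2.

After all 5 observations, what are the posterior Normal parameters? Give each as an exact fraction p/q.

mu_0=3745/1614, tau_0^2=99/269

obs 1: x=3 → posterior Normal(185/267, 99/89)
obs 2: x=7 → posterior Normal(565/201, 99/134)
obs 3: x=-1 → posterior Normal(995/537, 99/179)
obs 4: x=8 → posterior Normal(2075/672, 99/224)
obs 5: x=-3/2 → posterior Normal(3745/1614, 99/269)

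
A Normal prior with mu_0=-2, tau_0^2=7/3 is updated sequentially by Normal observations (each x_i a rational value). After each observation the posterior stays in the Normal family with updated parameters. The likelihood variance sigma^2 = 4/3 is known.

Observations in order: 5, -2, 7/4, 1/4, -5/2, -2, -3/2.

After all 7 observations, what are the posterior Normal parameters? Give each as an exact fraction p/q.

mu_0=-15/53, tau_0^2=28/159

obs 1: x=5 → posterior Normal(27/11, 28/33)
obs 2: x=-2 → posterior Normal(13/18, 14/27)
obs 3: x=7/4 → posterior Normal(101/100, 28/75)
obs 4: x=1/4 → posterior Normal(27/32, 7/24)
obs 5: x=-5/2 → posterior Normal(19/78, 28/117)
obs 6: x=-2 → posterior Normal(-9/92, 14/69)
obs 7: x=-3/2 → posterior Normal(-15/53, 28/159)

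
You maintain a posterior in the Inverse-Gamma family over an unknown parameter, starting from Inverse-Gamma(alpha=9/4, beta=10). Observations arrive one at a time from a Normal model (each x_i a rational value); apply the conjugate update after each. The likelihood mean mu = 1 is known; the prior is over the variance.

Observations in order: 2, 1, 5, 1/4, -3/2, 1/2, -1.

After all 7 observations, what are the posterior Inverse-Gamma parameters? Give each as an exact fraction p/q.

alpha=23/4, beta=769/32

obs 1: x=2 → posterior Inverse-Gamma(11/4, 21/2)
obs 2: x=1 → posterior Inverse-Gamma(13/4, 21/2)
obs 3: x=5 → posterior Inverse-Gamma(15/4, 37/2)
obs 4: x=1/4 → posterior Inverse-Gamma(17/4, 601/32)
obs 5: x=-3/2 → posterior Inverse-Gamma(19/4, 701/32)
obs 6: x=1/2 → posterior Inverse-Gamma(21/4, 705/32)
obs 7: x=-1 → posterior Inverse-Gamma(23/4, 769/32)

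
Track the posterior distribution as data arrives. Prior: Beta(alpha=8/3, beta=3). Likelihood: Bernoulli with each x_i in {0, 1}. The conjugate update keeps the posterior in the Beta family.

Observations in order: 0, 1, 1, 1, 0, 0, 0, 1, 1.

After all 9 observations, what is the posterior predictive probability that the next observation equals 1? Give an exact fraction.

obs 1: x=0 → posterior Beta(8/3, 4)
obs 2: x=1 → posterior Beta(11/3, 4)
obs 3: x=1 → posterior Beta(14/3, 4)
obs 4: x=1 → posterior Beta(17/3, 4)
obs 5: x=0 → posterior Beta(17/3, 5)
obs 6: x=0 → posterior Beta(17/3, 6)
obs 7: x=0 → posterior Beta(17/3, 7)
obs 8: x=1 → posterior Beta(20/3, 7)
obs 9: x=1 → posterior Beta(23/3, 7)

23/44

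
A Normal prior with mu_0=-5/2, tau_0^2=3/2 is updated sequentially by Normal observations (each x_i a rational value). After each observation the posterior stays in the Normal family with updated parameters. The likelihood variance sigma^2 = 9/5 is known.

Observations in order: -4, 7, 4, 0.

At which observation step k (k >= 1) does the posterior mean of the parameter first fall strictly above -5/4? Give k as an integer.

k = 2

obs 1: x=-4 → posterior Normal(-35/11, 9/11)
obs 2: x=7 → posterior Normal(0, 9/16)
obs 3: x=4 → posterior Normal(20/21, 3/7)
obs 4: x=0 → posterior Normal(10/13, 9/26)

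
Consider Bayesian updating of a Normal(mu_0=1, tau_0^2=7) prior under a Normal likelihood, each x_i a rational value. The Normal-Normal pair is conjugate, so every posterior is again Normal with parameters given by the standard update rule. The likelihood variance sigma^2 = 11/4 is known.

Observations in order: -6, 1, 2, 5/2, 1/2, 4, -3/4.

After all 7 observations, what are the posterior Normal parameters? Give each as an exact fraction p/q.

mu_0=34/69, tau_0^2=77/207

obs 1: x=-6 → posterior Normal(-157/39, 77/39)
obs 2: x=1 → posterior Normal(-129/67, 77/67)
obs 3: x=2 → posterior Normal(-73/95, 77/95)
obs 4: x=5/2 → posterior Normal(-1/41, 77/123)
obs 5: x=1/2 → posterior Normal(11/151, 77/151)
obs 6: x=4 → posterior Normal(123/179, 77/179)
obs 7: x=-3/4 → posterior Normal(34/69, 77/207)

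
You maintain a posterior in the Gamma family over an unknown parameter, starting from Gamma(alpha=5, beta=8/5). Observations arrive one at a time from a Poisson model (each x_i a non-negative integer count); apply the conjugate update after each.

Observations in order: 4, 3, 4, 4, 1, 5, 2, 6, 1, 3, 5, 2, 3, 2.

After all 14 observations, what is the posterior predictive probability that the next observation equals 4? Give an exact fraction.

7365772546871825411024830145818830060835407905356565528196435332738726291696081310572342157508608000000/42679270570465710040456855513448246842178247448163261633421206787733841396034957296003416588301708303929

obs 1: x=4 → posterior Gamma(9, 13/5)
obs 2: x=3 → posterior Gamma(12, 18/5)
obs 3: x=4 → posterior Gamma(16, 23/5)
obs 4: x=4 → posterior Gamma(20, 28/5)
obs 5: x=1 → posterior Gamma(21, 33/5)
obs 6: x=5 → posterior Gamma(26, 38/5)
obs 7: x=2 → posterior Gamma(28, 43/5)
obs 8: x=6 → posterior Gamma(34, 48/5)
obs 9: x=1 → posterior Gamma(35, 53/5)
obs 10: x=3 → posterior Gamma(38, 58/5)
obs 11: x=5 → posterior Gamma(43, 63/5)
obs 12: x=2 → posterior Gamma(45, 68/5)
obs 13: x=3 → posterior Gamma(48, 73/5)
obs 14: x=2 → posterior Gamma(50, 78/5)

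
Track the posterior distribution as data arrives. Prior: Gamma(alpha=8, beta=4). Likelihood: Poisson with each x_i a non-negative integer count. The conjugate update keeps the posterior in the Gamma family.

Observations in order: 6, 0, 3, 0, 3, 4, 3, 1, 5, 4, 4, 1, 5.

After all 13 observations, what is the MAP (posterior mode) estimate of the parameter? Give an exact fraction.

obs 1: x=6 → posterior Gamma(14, 5)
obs 2: x=0 → posterior Gamma(14, 6)
obs 3: x=3 → posterior Gamma(17, 7)
obs 4: x=0 → posterior Gamma(17, 8)
obs 5: x=3 → posterior Gamma(20, 9)
obs 6: x=4 → posterior Gamma(24, 10)
obs 7: x=3 → posterior Gamma(27, 11)
obs 8: x=1 → posterior Gamma(28, 12)
obs 9: x=5 → posterior Gamma(33, 13)
obs 10: x=4 → posterior Gamma(37, 14)
obs 11: x=4 → posterior Gamma(41, 15)
obs 12: x=1 → posterior Gamma(42, 16)
obs 13: x=5 → posterior Gamma(47, 17)

46/17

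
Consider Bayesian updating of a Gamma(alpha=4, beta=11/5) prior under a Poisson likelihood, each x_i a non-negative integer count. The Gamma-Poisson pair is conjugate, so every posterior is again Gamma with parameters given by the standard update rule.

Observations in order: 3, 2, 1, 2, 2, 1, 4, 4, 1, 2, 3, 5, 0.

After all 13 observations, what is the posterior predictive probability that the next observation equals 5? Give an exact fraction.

4634943466317170684318422452403044286485194973203701559454172656435200000/89907201863535854420702290135762284537312963394702682637089810488324824507

obs 1: x=3 → posterior Gamma(7, 16/5)
obs 2: x=2 → posterior Gamma(9, 21/5)
obs 3: x=1 → posterior Gamma(10, 26/5)
obs 4: x=2 → posterior Gamma(12, 31/5)
obs 5: x=2 → posterior Gamma(14, 36/5)
obs 6: x=1 → posterior Gamma(15, 41/5)
obs 7: x=4 → posterior Gamma(19, 46/5)
obs 8: x=4 → posterior Gamma(23, 51/5)
obs 9: x=1 → posterior Gamma(24, 56/5)
obs 10: x=2 → posterior Gamma(26, 61/5)
obs 11: x=3 → posterior Gamma(29, 66/5)
obs 12: x=5 → posterior Gamma(34, 71/5)
obs 13: x=0 → posterior Gamma(34, 76/5)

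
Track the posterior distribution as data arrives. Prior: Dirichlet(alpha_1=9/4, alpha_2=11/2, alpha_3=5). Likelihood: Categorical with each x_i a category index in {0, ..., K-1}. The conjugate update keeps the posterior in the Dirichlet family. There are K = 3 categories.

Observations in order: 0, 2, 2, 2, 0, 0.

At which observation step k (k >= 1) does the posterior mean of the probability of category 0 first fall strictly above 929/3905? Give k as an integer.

k = 5

obs 1: x=0 → posterior Dirichlet(13/4, 11/2, 5)
obs 2: x=2 → posterior Dirichlet(13/4, 11/2, 6)
obs 3: x=2 → posterior Dirichlet(13/4, 11/2, 7)
obs 4: x=2 → posterior Dirichlet(13/4, 11/2, 8)
obs 5: x=0 → posterior Dirichlet(17/4, 11/2, 8)
obs 6: x=0 → posterior Dirichlet(21/4, 11/2, 8)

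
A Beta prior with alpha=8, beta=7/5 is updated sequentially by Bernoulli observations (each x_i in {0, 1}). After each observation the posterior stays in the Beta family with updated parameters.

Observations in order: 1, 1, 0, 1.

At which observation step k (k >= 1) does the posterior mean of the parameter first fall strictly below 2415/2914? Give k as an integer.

k = 3

obs 1: x=1 → posterior Beta(9, 7/5)
obs 2: x=1 → posterior Beta(10, 7/5)
obs 3: x=0 → posterior Beta(10, 12/5)
obs 4: x=1 → posterior Beta(11, 12/5)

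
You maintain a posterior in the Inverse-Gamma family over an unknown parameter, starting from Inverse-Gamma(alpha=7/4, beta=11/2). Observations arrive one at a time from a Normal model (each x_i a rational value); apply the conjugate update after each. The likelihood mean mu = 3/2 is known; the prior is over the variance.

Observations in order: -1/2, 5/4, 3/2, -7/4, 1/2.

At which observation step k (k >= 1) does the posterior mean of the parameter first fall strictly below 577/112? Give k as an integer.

obs 1: x=-1/2 → posterior Inverse-Gamma(9/4, 15/2)
obs 2: x=5/4 → posterior Inverse-Gamma(11/4, 241/32)
obs 3: x=3/2 → posterior Inverse-Gamma(13/4, 241/32)
obs 4: x=-7/4 → posterior Inverse-Gamma(15/4, 205/16)
obs 5: x=1/2 → posterior Inverse-Gamma(17/4, 213/16)

k = 2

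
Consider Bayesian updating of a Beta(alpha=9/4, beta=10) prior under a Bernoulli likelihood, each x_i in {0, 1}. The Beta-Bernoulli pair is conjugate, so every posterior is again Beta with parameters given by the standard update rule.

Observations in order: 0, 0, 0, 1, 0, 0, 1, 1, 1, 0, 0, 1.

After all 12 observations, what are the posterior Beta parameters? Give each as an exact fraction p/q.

alpha=29/4, beta=17

obs 1: x=0 → posterior Beta(9/4, 11)
obs 2: x=0 → posterior Beta(9/4, 12)
obs 3: x=0 → posterior Beta(9/4, 13)
obs 4: x=1 → posterior Beta(13/4, 13)
obs 5: x=0 → posterior Beta(13/4, 14)
obs 6: x=0 → posterior Beta(13/4, 15)
obs 7: x=1 → posterior Beta(17/4, 15)
obs 8: x=1 → posterior Beta(21/4, 15)
obs 9: x=1 → posterior Beta(25/4, 15)
obs 10: x=0 → posterior Beta(25/4, 16)
obs 11: x=0 → posterior Beta(25/4, 17)
obs 12: x=1 → posterior Beta(29/4, 17)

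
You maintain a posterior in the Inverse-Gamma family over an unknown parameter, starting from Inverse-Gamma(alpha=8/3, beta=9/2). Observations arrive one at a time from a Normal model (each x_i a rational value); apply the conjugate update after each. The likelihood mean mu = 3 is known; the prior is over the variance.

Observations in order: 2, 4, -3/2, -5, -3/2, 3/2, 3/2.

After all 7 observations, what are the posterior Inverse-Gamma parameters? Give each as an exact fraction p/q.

obs 1: x=2 → posterior Inverse-Gamma(19/6, 5)
obs 2: x=4 → posterior Inverse-Gamma(11/3, 11/2)
obs 3: x=-3/2 → posterior Inverse-Gamma(25/6, 125/8)
obs 4: x=-5 → posterior Inverse-Gamma(14/3, 381/8)
obs 5: x=-3/2 → posterior Inverse-Gamma(31/6, 231/4)
obs 6: x=3/2 → posterior Inverse-Gamma(17/3, 471/8)
obs 7: x=3/2 → posterior Inverse-Gamma(37/6, 60)

alpha=37/6, beta=60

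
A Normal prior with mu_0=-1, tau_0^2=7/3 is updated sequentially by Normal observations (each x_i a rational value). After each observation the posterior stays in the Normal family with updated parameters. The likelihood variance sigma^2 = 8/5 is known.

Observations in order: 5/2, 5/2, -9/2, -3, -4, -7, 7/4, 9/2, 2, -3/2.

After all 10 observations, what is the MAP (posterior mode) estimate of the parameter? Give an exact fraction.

obs 1: x=5/2 → posterior Normal(127/118, 56/59)
obs 2: x=5/2 → posterior Normal(151/94, 28/47)
obs 3: x=-9/2 → posterior Normal(-13/258, 56/129)
obs 4: x=-3 → posterior Normal(-223/328, 14/41)
obs 5: x=-4 → posterior Normal(-503/398, 56/199)
obs 6: x=-7 → posterior Normal(-331/156, 28/117)
obs 7: x=7/4 → posterior Normal(-1741/1076, 56/269)
obs 8: x=9/2 → posterior Normal(-1111/1216, 7/38)
obs 9: x=2 → posterior Normal(-277/452, 56/339)
obs 10: x=-3/2 → posterior Normal(-1041/1496, 28/187)

-1041/1496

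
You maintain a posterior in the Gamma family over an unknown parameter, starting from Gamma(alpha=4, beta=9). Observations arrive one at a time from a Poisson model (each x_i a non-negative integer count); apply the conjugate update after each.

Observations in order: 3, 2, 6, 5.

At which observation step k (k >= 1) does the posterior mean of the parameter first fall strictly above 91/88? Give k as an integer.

k = 3

obs 1: x=3 → posterior Gamma(7, 10)
obs 2: x=2 → posterior Gamma(9, 11)
obs 3: x=6 → posterior Gamma(15, 12)
obs 4: x=5 → posterior Gamma(20, 13)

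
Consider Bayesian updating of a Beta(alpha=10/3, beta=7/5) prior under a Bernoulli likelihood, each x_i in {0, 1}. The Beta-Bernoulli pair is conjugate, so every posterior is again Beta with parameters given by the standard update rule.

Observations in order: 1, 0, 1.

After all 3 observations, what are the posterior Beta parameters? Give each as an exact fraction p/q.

alpha=16/3, beta=12/5

obs 1: x=1 → posterior Beta(13/3, 7/5)
obs 2: x=0 → posterior Beta(13/3, 12/5)
obs 3: x=1 → posterior Beta(16/3, 12/5)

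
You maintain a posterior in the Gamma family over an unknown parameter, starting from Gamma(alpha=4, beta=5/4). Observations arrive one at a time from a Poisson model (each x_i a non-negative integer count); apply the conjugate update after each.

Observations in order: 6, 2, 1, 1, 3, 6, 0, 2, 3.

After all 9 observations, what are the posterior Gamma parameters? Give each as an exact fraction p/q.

alpha=28, beta=41/4

obs 1: x=6 → posterior Gamma(10, 9/4)
obs 2: x=2 → posterior Gamma(12, 13/4)
obs 3: x=1 → posterior Gamma(13, 17/4)
obs 4: x=1 → posterior Gamma(14, 21/4)
obs 5: x=3 → posterior Gamma(17, 25/4)
obs 6: x=6 → posterior Gamma(23, 29/4)
obs 7: x=0 → posterior Gamma(23, 33/4)
obs 8: x=2 → posterior Gamma(25, 37/4)
obs 9: x=3 → posterior Gamma(28, 41/4)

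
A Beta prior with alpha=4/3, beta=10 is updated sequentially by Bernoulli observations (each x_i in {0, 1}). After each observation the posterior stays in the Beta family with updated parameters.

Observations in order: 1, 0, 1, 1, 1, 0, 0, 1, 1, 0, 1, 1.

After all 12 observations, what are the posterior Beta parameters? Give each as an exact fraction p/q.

alpha=28/3, beta=14

obs 1: x=1 → posterior Beta(7/3, 10)
obs 2: x=0 → posterior Beta(7/3, 11)
obs 3: x=1 → posterior Beta(10/3, 11)
obs 4: x=1 → posterior Beta(13/3, 11)
obs 5: x=1 → posterior Beta(16/3, 11)
obs 6: x=0 → posterior Beta(16/3, 12)
obs 7: x=0 → posterior Beta(16/3, 13)
obs 8: x=1 → posterior Beta(19/3, 13)
obs 9: x=1 → posterior Beta(22/3, 13)
obs 10: x=0 → posterior Beta(22/3, 14)
obs 11: x=1 → posterior Beta(25/3, 14)
obs 12: x=1 → posterior Beta(28/3, 14)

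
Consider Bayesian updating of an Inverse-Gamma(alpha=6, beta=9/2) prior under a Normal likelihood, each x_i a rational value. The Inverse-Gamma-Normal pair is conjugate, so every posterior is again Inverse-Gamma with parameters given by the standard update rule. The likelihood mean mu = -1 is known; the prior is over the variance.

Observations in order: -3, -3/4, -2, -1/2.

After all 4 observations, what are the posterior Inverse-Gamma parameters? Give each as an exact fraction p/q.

alpha=8, beta=229/32

obs 1: x=-3 → posterior Inverse-Gamma(13/2, 13/2)
obs 2: x=-3/4 → posterior Inverse-Gamma(7, 209/32)
obs 3: x=-2 → posterior Inverse-Gamma(15/2, 225/32)
obs 4: x=-1/2 → posterior Inverse-Gamma(8, 229/32)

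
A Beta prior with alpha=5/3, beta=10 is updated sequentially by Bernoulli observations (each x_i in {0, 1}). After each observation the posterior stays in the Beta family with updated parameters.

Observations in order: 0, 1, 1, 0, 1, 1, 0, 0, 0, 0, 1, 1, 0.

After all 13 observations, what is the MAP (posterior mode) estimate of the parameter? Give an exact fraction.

5/17

obs 1: x=0 → posterior Beta(5/3, 11)
obs 2: x=1 → posterior Beta(8/3, 11)
obs 3: x=1 → posterior Beta(11/3, 11)
obs 4: x=0 → posterior Beta(11/3, 12)
obs 5: x=1 → posterior Beta(14/3, 12)
obs 6: x=1 → posterior Beta(17/3, 12)
obs 7: x=0 → posterior Beta(17/3, 13)
obs 8: x=0 → posterior Beta(17/3, 14)
obs 9: x=0 → posterior Beta(17/3, 15)
obs 10: x=0 → posterior Beta(17/3, 16)
obs 11: x=1 → posterior Beta(20/3, 16)
obs 12: x=1 → posterior Beta(23/3, 16)
obs 13: x=0 → posterior Beta(23/3, 17)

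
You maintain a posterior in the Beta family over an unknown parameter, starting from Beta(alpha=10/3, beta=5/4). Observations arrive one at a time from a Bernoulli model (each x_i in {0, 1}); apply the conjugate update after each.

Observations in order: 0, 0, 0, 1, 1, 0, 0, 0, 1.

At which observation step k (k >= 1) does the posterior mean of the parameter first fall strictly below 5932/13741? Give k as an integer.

obs 1: x=0 → posterior Beta(10/3, 9/4)
obs 2: x=0 → posterior Beta(10/3, 13/4)
obs 3: x=0 → posterior Beta(10/3, 17/4)
obs 4: x=1 → posterior Beta(13/3, 17/4)
obs 5: x=1 → posterior Beta(16/3, 17/4)
obs 6: x=0 → posterior Beta(16/3, 21/4)
obs 7: x=0 → posterior Beta(16/3, 25/4)
obs 8: x=0 → posterior Beta(16/3, 29/4)
obs 9: x=1 → posterior Beta(19/3, 29/4)

k = 8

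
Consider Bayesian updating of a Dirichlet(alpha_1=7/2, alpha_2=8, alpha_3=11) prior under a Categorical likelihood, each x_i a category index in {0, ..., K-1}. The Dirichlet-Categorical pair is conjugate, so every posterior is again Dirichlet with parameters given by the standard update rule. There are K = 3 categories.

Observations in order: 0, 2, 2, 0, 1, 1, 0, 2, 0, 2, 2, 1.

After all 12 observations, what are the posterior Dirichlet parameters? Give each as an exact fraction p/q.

alpha_1=15/2, alpha_2=11, alpha_3=16

obs 1: x=0 → posterior Dirichlet(9/2, 8, 11)
obs 2: x=2 → posterior Dirichlet(9/2, 8, 12)
obs 3: x=2 → posterior Dirichlet(9/2, 8, 13)
obs 4: x=0 → posterior Dirichlet(11/2, 8, 13)
obs 5: x=1 → posterior Dirichlet(11/2, 9, 13)
obs 6: x=1 → posterior Dirichlet(11/2, 10, 13)
obs 7: x=0 → posterior Dirichlet(13/2, 10, 13)
obs 8: x=2 → posterior Dirichlet(13/2, 10, 14)
obs 9: x=0 → posterior Dirichlet(15/2, 10, 14)
obs 10: x=2 → posterior Dirichlet(15/2, 10, 15)
obs 11: x=2 → posterior Dirichlet(15/2, 10, 16)
obs 12: x=1 → posterior Dirichlet(15/2, 11, 16)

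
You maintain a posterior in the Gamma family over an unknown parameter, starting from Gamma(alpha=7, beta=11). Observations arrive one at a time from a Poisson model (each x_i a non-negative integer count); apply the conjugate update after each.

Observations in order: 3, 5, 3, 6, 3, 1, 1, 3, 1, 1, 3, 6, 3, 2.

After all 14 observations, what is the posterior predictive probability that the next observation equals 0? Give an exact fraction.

12621774483536188886587657044524579674771302961744368076324462890625/82931725705091616965254232438514566604250680379656647571775292440576

obs 1: x=3 → posterior Gamma(10, 12)
obs 2: x=5 → posterior Gamma(15, 13)
obs 3: x=3 → posterior Gamma(18, 14)
obs 4: x=6 → posterior Gamma(24, 15)
obs 5: x=3 → posterior Gamma(27, 16)
obs 6: x=1 → posterior Gamma(28, 17)
obs 7: x=1 → posterior Gamma(29, 18)
obs 8: x=3 → posterior Gamma(32, 19)
obs 9: x=1 → posterior Gamma(33, 20)
obs 10: x=1 → posterior Gamma(34, 21)
obs 11: x=3 → posterior Gamma(37, 22)
obs 12: x=6 → posterior Gamma(43, 23)
obs 13: x=3 → posterior Gamma(46, 24)
obs 14: x=2 → posterior Gamma(48, 25)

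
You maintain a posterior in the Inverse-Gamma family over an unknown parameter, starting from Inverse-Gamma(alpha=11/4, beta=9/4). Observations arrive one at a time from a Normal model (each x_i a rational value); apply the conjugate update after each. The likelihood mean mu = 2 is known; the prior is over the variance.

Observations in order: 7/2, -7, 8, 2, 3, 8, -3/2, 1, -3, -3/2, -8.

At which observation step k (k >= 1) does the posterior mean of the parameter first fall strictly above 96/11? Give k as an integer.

k = 2

obs 1: x=7/2 → posterior Inverse-Gamma(13/4, 27/8)
obs 2: x=-7 → posterior Inverse-Gamma(15/4, 351/8)
obs 3: x=8 → posterior Inverse-Gamma(17/4, 495/8)
obs 4: x=2 → posterior Inverse-Gamma(19/4, 495/8)
obs 5: x=3 → posterior Inverse-Gamma(21/4, 499/8)
obs 6: x=8 → posterior Inverse-Gamma(23/4, 643/8)
obs 7: x=-3/2 → posterior Inverse-Gamma(25/4, 173/2)
obs 8: x=1 → posterior Inverse-Gamma(27/4, 87)
obs 9: x=-3 → posterior Inverse-Gamma(29/4, 199/2)
obs 10: x=-3/2 → posterior Inverse-Gamma(31/4, 845/8)
obs 11: x=-8 → posterior Inverse-Gamma(33/4, 1245/8)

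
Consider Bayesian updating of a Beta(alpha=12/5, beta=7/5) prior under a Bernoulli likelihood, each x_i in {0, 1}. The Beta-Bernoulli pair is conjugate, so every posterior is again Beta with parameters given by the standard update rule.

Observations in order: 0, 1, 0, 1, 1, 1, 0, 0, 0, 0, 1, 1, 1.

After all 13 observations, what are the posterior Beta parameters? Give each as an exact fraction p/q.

alpha=47/5, beta=37/5

obs 1: x=0 → posterior Beta(12/5, 12/5)
obs 2: x=1 → posterior Beta(17/5, 12/5)
obs 3: x=0 → posterior Beta(17/5, 17/5)
obs 4: x=1 → posterior Beta(22/5, 17/5)
obs 5: x=1 → posterior Beta(27/5, 17/5)
obs 6: x=1 → posterior Beta(32/5, 17/5)
obs 7: x=0 → posterior Beta(32/5, 22/5)
obs 8: x=0 → posterior Beta(32/5, 27/5)
obs 9: x=0 → posterior Beta(32/5, 32/5)
obs 10: x=0 → posterior Beta(32/5, 37/5)
obs 11: x=1 → posterior Beta(37/5, 37/5)
obs 12: x=1 → posterior Beta(42/5, 37/5)
obs 13: x=1 → posterior Beta(47/5, 37/5)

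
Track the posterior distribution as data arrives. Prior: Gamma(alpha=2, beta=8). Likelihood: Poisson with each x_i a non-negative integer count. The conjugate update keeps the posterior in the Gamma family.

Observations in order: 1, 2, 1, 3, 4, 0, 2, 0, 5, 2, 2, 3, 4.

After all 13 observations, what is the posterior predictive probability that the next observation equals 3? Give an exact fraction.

3021063338215273829438553418151489862145251/24937819669491996988681287340833426787794944

obs 1: x=1 → posterior Gamma(3, 9)
obs 2: x=2 → posterior Gamma(5, 10)
obs 3: x=1 → posterior Gamma(6, 11)
obs 4: x=3 → posterior Gamma(9, 12)
obs 5: x=4 → posterior Gamma(13, 13)
obs 6: x=0 → posterior Gamma(13, 14)
obs 7: x=2 → posterior Gamma(15, 15)
obs 8: x=0 → posterior Gamma(15, 16)
obs 9: x=5 → posterior Gamma(20, 17)
obs 10: x=2 → posterior Gamma(22, 18)
obs 11: x=2 → posterior Gamma(24, 19)
obs 12: x=3 → posterior Gamma(27, 20)
obs 13: x=4 → posterior Gamma(31, 21)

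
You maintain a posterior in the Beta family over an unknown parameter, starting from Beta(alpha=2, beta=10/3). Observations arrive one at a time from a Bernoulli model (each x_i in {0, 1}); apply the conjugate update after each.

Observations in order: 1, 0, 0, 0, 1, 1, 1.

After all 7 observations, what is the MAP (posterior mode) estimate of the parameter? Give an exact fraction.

15/31

obs 1: x=1 → posterior Beta(3, 10/3)
obs 2: x=0 → posterior Beta(3, 13/3)
obs 3: x=0 → posterior Beta(3, 16/3)
obs 4: x=0 → posterior Beta(3, 19/3)
obs 5: x=1 → posterior Beta(4, 19/3)
obs 6: x=1 → posterior Beta(5, 19/3)
obs 7: x=1 → posterior Beta(6, 19/3)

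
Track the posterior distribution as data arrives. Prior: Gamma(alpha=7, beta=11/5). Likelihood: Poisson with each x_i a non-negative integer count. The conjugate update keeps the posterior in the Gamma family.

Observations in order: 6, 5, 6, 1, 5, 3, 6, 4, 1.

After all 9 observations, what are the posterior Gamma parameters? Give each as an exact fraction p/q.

alpha=44, beta=56/5

obs 1: x=6 → posterior Gamma(13, 16/5)
obs 2: x=5 → posterior Gamma(18, 21/5)
obs 3: x=6 → posterior Gamma(24, 26/5)
obs 4: x=1 → posterior Gamma(25, 31/5)
obs 5: x=5 → posterior Gamma(30, 36/5)
obs 6: x=3 → posterior Gamma(33, 41/5)
obs 7: x=6 → posterior Gamma(39, 46/5)
obs 8: x=4 → posterior Gamma(43, 51/5)
obs 9: x=1 → posterior Gamma(44, 56/5)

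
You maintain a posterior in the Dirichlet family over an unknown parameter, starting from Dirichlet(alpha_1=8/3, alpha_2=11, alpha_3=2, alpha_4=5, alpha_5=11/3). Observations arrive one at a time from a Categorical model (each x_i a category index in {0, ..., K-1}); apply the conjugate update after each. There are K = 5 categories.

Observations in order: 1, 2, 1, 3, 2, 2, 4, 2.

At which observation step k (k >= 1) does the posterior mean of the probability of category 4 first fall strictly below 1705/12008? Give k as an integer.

k = 2

obs 1: x=1 → posterior Dirichlet(8/3, 12, 2, 5, 11/3)
obs 2: x=2 → posterior Dirichlet(8/3, 12, 3, 5, 11/3)
obs 3: x=1 → posterior Dirichlet(8/3, 13, 3, 5, 11/3)
obs 4: x=3 → posterior Dirichlet(8/3, 13, 3, 6, 11/3)
obs 5: x=2 → posterior Dirichlet(8/3, 13, 4, 6, 11/3)
obs 6: x=2 → posterior Dirichlet(8/3, 13, 5, 6, 11/3)
obs 7: x=4 → posterior Dirichlet(8/3, 13, 5, 6, 14/3)
obs 8: x=2 → posterior Dirichlet(8/3, 13, 6, 6, 14/3)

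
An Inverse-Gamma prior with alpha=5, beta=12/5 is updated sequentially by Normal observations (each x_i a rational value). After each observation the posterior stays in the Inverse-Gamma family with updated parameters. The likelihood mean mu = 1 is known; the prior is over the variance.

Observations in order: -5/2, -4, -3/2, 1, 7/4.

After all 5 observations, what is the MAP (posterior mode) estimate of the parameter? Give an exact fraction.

obs 1: x=-5/2 → posterior Inverse-Gamma(11/2, 341/40)
obs 2: x=-4 → posterior Inverse-Gamma(6, 841/40)
obs 3: x=-3/2 → posterior Inverse-Gamma(13/2, 483/20)
obs 4: x=1 → posterior Inverse-Gamma(7, 483/20)
obs 5: x=7/4 → posterior Inverse-Gamma(15/2, 3909/160)

3909/1360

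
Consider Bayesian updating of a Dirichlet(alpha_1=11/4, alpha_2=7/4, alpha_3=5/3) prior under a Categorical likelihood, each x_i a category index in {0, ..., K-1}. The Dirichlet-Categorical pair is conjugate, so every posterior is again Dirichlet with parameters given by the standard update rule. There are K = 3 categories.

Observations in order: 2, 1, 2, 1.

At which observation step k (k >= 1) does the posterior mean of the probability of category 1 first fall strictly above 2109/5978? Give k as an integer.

obs 1: x=2 → posterior Dirichlet(11/4, 7/4, 8/3)
obs 2: x=1 → posterior Dirichlet(11/4, 11/4, 8/3)
obs 3: x=2 → posterior Dirichlet(11/4, 11/4, 11/3)
obs 4: x=1 → posterior Dirichlet(11/4, 15/4, 11/3)

k = 4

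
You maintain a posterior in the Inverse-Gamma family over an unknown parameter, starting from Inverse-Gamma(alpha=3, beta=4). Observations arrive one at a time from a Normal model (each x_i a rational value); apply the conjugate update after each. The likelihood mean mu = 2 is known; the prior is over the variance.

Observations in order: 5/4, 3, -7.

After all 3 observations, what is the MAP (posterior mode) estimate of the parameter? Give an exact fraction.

1449/176

obs 1: x=5/4 → posterior Inverse-Gamma(7/2, 137/32)
obs 2: x=3 → posterior Inverse-Gamma(4, 153/32)
obs 3: x=-7 → posterior Inverse-Gamma(9/2, 1449/32)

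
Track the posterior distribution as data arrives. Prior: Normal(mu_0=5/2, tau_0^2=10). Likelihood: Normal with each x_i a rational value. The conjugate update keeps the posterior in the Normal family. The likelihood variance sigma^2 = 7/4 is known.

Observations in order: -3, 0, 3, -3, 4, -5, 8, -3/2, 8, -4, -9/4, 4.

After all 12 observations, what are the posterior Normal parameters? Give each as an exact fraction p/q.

obs 1: x=-3 → posterior Normal(-205/94, 70/47)
obs 2: x=0 → posterior Normal(-205/174, 70/87)
obs 3: x=3 → posterior Normal(35/254, 70/127)
obs 4: x=-3 → posterior Normal(-205/334, 70/167)
obs 5: x=4 → posterior Normal(5/18, 70/207)
obs 6: x=-5 → posterior Normal(-15/26, 70/247)
obs 7: x=8 → posterior Normal(355/574, 10/41)
obs 8: x=-3/2 → posterior Normal(235/654, 70/327)
obs 9: x=8 → posterior Normal(875/734, 70/367)
obs 10: x=-4 → posterior Normal(15/22, 70/407)
obs 11: x=-9/4 → posterior Normal(125/298, 70/447)
obs 12: x=4 → posterior Normal(695/974, 70/487)

mu_0=695/974, tau_0^2=70/487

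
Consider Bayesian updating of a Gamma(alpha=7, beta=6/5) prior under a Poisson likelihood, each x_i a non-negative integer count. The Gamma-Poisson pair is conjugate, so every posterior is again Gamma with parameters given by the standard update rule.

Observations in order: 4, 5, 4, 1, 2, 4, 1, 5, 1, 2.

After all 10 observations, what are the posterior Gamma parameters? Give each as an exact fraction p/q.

obs 1: x=4 → posterior Gamma(11, 11/5)
obs 2: x=5 → posterior Gamma(16, 16/5)
obs 3: x=4 → posterior Gamma(20, 21/5)
obs 4: x=1 → posterior Gamma(21, 26/5)
obs 5: x=2 → posterior Gamma(23, 31/5)
obs 6: x=4 → posterior Gamma(27, 36/5)
obs 7: x=1 → posterior Gamma(28, 41/5)
obs 8: x=5 → posterior Gamma(33, 46/5)
obs 9: x=1 → posterior Gamma(34, 51/5)
obs 10: x=2 → posterior Gamma(36, 56/5)

alpha=36, beta=56/5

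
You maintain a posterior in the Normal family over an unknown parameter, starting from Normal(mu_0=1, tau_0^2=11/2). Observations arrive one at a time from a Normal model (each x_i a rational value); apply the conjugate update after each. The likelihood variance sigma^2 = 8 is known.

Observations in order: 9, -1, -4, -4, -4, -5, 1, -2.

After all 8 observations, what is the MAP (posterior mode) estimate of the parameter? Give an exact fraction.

obs 1: x=9 → posterior Normal(115/27, 88/27)
obs 2: x=-1 → posterior Normal(52/19, 44/19)
obs 3: x=-4 → posterior Normal(60/49, 88/49)
obs 4: x=-4 → posterior Normal(4/15, 22/15)
obs 5: x=-4 → posterior Normal(-28/71, 88/71)
obs 6: x=-5 → posterior Normal(-83/82, 44/41)
obs 7: x=1 → posterior Normal(-24/31, 88/93)
obs 8: x=-2 → posterior Normal(-47/52, 11/13)

-47/52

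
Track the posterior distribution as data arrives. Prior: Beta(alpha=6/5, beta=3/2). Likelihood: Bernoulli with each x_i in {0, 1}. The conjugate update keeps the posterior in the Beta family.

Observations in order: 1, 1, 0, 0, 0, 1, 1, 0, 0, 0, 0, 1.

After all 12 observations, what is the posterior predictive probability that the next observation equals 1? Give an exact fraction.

obs 1: x=1 → posterior Beta(11/5, 3/2)
obs 2: x=1 → posterior Beta(16/5, 3/2)
obs 3: x=0 → posterior Beta(16/5, 5/2)
obs 4: x=0 → posterior Beta(16/5, 7/2)
obs 5: x=0 → posterior Beta(16/5, 9/2)
obs 6: x=1 → posterior Beta(21/5, 9/2)
obs 7: x=1 → posterior Beta(26/5, 9/2)
obs 8: x=0 → posterior Beta(26/5, 11/2)
obs 9: x=0 → posterior Beta(26/5, 13/2)
obs 10: x=0 → posterior Beta(26/5, 15/2)
obs 11: x=0 → posterior Beta(26/5, 17/2)
obs 12: x=1 → posterior Beta(31/5, 17/2)

62/147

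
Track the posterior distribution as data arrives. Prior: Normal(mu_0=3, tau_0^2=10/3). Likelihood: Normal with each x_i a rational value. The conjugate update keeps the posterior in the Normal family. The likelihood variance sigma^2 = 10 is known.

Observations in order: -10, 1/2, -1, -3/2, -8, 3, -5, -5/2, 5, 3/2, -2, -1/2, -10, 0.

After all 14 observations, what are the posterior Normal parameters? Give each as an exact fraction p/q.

obs 1: x=-10 → posterior Normal(-1/4, 5/2)
obs 2: x=1/2 → posterior Normal(-1/10, 2)
obs 3: x=-1 → posterior Normal(-1/4, 5/3)
obs 4: x=-3/2 → posterior Normal(-3/7, 10/7)
obs 5: x=-8 → posterior Normal(-11/8, 5/4)
obs 6: x=3 → posterior Normal(-8/9, 10/9)
obs 7: x=-5 → posterior Normal(-13/10, 1)
obs 8: x=-5/2 → posterior Normal(-31/22, 10/11)
obs 9: x=5 → posterior Normal(-7/8, 5/6)
obs 10: x=3/2 → posterior Normal(-9/13, 10/13)
obs 11: x=-2 → posterior Normal(-11/14, 5/7)
obs 12: x=-1/2 → posterior Normal(-23/30, 2/3)
obs 13: x=-10 → posterior Normal(-43/32, 5/8)
obs 14: x=0 → posterior Normal(-43/34, 10/17)

mu_0=-43/34, tau_0^2=10/17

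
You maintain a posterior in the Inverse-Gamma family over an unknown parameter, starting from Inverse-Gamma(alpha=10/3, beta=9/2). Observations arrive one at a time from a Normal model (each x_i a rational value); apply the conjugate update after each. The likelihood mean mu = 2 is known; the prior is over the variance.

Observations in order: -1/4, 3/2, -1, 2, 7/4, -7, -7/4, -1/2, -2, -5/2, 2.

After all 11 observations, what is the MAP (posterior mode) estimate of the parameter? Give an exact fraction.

7725/944

obs 1: x=-1/4 → posterior Inverse-Gamma(23/6, 225/32)
obs 2: x=3/2 → posterior Inverse-Gamma(13/3, 229/32)
obs 3: x=-1 → posterior Inverse-Gamma(29/6, 373/32)
obs 4: x=2 → posterior Inverse-Gamma(16/3, 373/32)
obs 5: x=7/4 → posterior Inverse-Gamma(35/6, 187/16)
obs 6: x=-7 → posterior Inverse-Gamma(19/3, 835/16)
obs 7: x=-7/4 → posterior Inverse-Gamma(41/6, 1895/32)
obs 8: x=-1/2 → posterior Inverse-Gamma(22/3, 1995/32)
obs 9: x=-2 → posterior Inverse-Gamma(47/6, 2251/32)
obs 10: x=-5/2 → posterior Inverse-Gamma(25/3, 2575/32)
obs 11: x=2 → posterior Inverse-Gamma(53/6, 2575/32)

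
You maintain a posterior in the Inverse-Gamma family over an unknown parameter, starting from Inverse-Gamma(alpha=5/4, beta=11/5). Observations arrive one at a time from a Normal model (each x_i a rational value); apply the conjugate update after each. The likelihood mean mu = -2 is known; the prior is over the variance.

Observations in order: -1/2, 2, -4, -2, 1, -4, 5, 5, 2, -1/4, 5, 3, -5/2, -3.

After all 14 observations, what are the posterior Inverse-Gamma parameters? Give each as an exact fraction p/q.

obs 1: x=-1/2 → posterior Inverse-Gamma(7/4, 133/40)
obs 2: x=2 → posterior Inverse-Gamma(9/4, 453/40)
obs 3: x=-4 → posterior Inverse-Gamma(11/4, 533/40)
obs 4: x=-2 → posterior Inverse-Gamma(13/4, 533/40)
obs 5: x=1 → posterior Inverse-Gamma(15/4, 713/40)
obs 6: x=-4 → posterior Inverse-Gamma(17/4, 793/40)
obs 7: x=5 → posterior Inverse-Gamma(19/4, 1773/40)
obs 8: x=5 → posterior Inverse-Gamma(21/4, 2753/40)
obs 9: x=2 → posterior Inverse-Gamma(23/4, 3073/40)
obs 10: x=-1/4 → posterior Inverse-Gamma(25/4, 12537/160)
obs 11: x=5 → posterior Inverse-Gamma(27/4, 16457/160)
obs 12: x=3 → posterior Inverse-Gamma(29/4, 18457/160)
obs 13: x=-5/2 → posterior Inverse-Gamma(31/4, 18477/160)
obs 14: x=-3 → posterior Inverse-Gamma(33/4, 18557/160)

alpha=33/4, beta=18557/160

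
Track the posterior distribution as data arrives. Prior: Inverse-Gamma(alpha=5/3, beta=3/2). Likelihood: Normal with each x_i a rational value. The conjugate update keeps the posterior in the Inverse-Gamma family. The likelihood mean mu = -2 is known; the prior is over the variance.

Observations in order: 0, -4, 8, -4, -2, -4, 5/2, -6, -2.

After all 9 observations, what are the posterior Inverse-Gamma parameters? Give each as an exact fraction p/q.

alpha=37/6, beta=621/8

obs 1: x=0 → posterior Inverse-Gamma(13/6, 7/2)
obs 2: x=-4 → posterior Inverse-Gamma(8/3, 11/2)
obs 3: x=8 → posterior Inverse-Gamma(19/6, 111/2)
obs 4: x=-4 → posterior Inverse-Gamma(11/3, 115/2)
obs 5: x=-2 → posterior Inverse-Gamma(25/6, 115/2)
obs 6: x=-4 → posterior Inverse-Gamma(14/3, 119/2)
obs 7: x=5/2 → posterior Inverse-Gamma(31/6, 557/8)
obs 8: x=-6 → posterior Inverse-Gamma(17/3, 621/8)
obs 9: x=-2 → posterior Inverse-Gamma(37/6, 621/8)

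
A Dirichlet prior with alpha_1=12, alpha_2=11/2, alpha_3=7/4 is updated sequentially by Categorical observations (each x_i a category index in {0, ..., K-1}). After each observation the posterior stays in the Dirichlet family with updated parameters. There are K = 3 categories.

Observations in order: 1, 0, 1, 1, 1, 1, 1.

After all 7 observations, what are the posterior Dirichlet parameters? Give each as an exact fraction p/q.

obs 1: x=1 → posterior Dirichlet(12, 13/2, 7/4)
obs 2: x=0 → posterior Dirichlet(13, 13/2, 7/4)
obs 3: x=1 → posterior Dirichlet(13, 15/2, 7/4)
obs 4: x=1 → posterior Dirichlet(13, 17/2, 7/4)
obs 5: x=1 → posterior Dirichlet(13, 19/2, 7/4)
obs 6: x=1 → posterior Dirichlet(13, 21/2, 7/4)
obs 7: x=1 → posterior Dirichlet(13, 23/2, 7/4)

alpha_1=13, alpha_2=23/2, alpha_3=7/4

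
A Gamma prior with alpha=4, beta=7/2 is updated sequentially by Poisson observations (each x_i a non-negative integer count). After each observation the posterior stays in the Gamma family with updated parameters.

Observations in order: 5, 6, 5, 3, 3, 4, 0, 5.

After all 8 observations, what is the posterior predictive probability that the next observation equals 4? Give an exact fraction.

obs 1: x=5 → posterior Gamma(9, 9/2)
obs 2: x=6 → posterior Gamma(15, 11/2)
obs 3: x=5 → posterior Gamma(20, 13/2)
obs 4: x=3 → posterior Gamma(23, 15/2)
obs 5: x=3 → posterior Gamma(26, 17/2)
obs 6: x=4 → posterior Gamma(30, 19/2)
obs 7: x=0 → posterior Gamma(30, 21/2)
obs 8: x=5 → posterior Gamma(35, 23/2)

108085855170580335804594532348765024921807550837109456/661744490042422139897126953655970282852649688720703125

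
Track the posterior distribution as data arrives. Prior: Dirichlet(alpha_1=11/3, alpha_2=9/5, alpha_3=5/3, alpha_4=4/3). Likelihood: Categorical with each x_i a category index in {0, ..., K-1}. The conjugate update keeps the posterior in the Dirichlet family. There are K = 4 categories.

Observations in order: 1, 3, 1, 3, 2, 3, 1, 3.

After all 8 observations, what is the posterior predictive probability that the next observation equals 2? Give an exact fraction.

40/247

obs 1: x=1 → posterior Dirichlet(11/3, 14/5, 5/3, 4/3)
obs 2: x=3 → posterior Dirichlet(11/3, 14/5, 5/3, 7/3)
obs 3: x=1 → posterior Dirichlet(11/3, 19/5, 5/3, 7/3)
obs 4: x=3 → posterior Dirichlet(11/3, 19/5, 5/3, 10/3)
obs 5: x=2 → posterior Dirichlet(11/3, 19/5, 8/3, 10/3)
obs 6: x=3 → posterior Dirichlet(11/3, 19/5, 8/3, 13/3)
obs 7: x=1 → posterior Dirichlet(11/3, 24/5, 8/3, 13/3)
obs 8: x=3 → posterior Dirichlet(11/3, 24/5, 8/3, 16/3)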